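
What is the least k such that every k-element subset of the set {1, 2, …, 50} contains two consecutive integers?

26

Partition {1, …, 50} into 25 pairs: {1,2}, {3,4}, …, {49,50}.
Choosing 25 integers — say the 25 even numbers 2, 4, …, 50 — takes one from each pair and avoids the property.
Choosing 26 forces two into the same pair by pigeonhole, and those are consecutive. So 26.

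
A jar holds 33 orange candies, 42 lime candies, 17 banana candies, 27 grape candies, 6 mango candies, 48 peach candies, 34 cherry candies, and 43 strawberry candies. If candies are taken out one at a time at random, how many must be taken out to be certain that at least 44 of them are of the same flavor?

246

Treat the 8 flavors as pigeonholes.
In the worst case we take at most 43 of each flavor, but all 33 orange, all 42 lime, all 17 banana, all 27 grape, all 6 mango, and all 34 cherry (fewer than 43), giving 33 + 42 + 17 + 27 + 6 + 43 + 34 + 43 = 245.
One more candy then forces some flavor to 44, so 245 + 1 = 246.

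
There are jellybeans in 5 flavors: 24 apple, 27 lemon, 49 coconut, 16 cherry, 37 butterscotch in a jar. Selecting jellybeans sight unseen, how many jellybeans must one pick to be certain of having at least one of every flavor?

The hardest flavor to obtain is cherry: we could draw every other jellybean first — 153 − 16 = 137 jellybeans — without a single cherry one.
The next draw must be cherry, so 137 + 1 = 138.

138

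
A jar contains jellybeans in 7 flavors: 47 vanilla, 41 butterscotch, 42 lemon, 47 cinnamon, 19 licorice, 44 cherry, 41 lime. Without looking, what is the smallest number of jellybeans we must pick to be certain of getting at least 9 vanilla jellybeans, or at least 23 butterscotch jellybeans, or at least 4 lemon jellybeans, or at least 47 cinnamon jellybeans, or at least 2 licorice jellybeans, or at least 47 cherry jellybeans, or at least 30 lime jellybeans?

Each of the 7 flavors has its own threshold; avoid all of them simultaneously.
The worst case stops just short of every target: 8 vanilla, 22 butterscotch, 3 lemon, 46 cinnamon, 1 licorice, all 44 cherry, 29 lime — 8 + 22 + 3 + 46 + 1 + 44 + 29 = 153 jellybeans.
One more jellybean must push some flavor to its target, so 153 + 1 = 154.

154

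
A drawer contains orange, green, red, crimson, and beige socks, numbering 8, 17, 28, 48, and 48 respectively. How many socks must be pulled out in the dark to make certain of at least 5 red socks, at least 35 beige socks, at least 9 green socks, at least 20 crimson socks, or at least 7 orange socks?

72

Each of the 5 colors has its own threshold; avoid all of them simultaneously.
The worst case stops just short of every target: 6 orange, 8 green, 4 red, 19 crimson, 34 beige — 6 + 8 + 4 + 19 + 34 = 71 socks.
One more sock must push some color to its target, so 71 + 1 = 72.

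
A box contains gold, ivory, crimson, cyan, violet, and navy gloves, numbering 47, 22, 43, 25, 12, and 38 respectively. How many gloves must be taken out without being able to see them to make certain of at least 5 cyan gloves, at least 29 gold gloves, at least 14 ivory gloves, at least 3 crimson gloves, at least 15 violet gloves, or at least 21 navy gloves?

80

The worst case stops just short of every target: 28 gold, 13 ivory, 2 crimson, 4 cyan, all 12 violet, 20 navy — 28 + 13 + 2 + 4 + 12 + 20 = 79 gloves.
One more glove must push some color to its target, so 79 + 1 = 80.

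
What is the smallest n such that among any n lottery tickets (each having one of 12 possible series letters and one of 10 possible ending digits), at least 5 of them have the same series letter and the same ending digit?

481

There are 12 × 10 = 120 (series letter, ending digit) combinations acting as pigeonholes.
With 120 × 4 = 480 lottery tickets we could place exactly 4 in each, with no (series letter, ending digit) pair reaching 5.
One more forces some (series letter, ending digit) pair to hold 5, so 480 + 1 = 481.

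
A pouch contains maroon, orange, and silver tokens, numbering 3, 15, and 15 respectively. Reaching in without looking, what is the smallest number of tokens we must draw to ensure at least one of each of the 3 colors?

The hardest color to obtain is maroon: we could draw every other token first — 33 − 3 = 30 tokens — without a single maroon one.
The next draw must be maroon, so 30 + 1 = 31.

31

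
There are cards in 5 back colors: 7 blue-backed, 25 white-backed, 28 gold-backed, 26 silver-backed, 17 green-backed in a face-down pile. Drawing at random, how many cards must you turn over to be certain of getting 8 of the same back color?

36

The worst case takes 7 cards of each back color without reaching 8 of any: 5 × 7 = 35.
The next card must bring some back color to 8, so 35 + 1 = 36.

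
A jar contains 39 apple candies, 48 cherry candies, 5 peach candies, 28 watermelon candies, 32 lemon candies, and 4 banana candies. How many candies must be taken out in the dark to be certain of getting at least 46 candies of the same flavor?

In the worst case we take at most 45 of each flavor, but all 39 apple, all 5 peach, all 28 watermelon, all 32 lemon, and all 4 banana (fewer than 45), giving 39 + 45 + 5 + 28 + 32 + 4 = 153.
One more candy then forces some flavor to 46, so 153 + 1 = 154.

154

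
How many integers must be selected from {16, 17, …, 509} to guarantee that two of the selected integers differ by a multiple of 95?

96

Use the pigeonhole principle on residue classes: group the integers by remainder mod 95; there are 95 residue classes, each nonempty in this range.
Choosing one from each class (95 integers) avoids any shared remainder.
One more choice must repeat a class, so two differ by a multiple of 95. Hence 95 + 1 = 96.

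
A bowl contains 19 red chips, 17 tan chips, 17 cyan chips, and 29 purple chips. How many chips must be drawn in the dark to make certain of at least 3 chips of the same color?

Treat the 4 colors as pigeonholes.
The worst case takes 2 chips of each color without reaching 3 of any: 4 × 2 = 8.
The next chip must bring some color to 3, so 8 + 1 = 9.

9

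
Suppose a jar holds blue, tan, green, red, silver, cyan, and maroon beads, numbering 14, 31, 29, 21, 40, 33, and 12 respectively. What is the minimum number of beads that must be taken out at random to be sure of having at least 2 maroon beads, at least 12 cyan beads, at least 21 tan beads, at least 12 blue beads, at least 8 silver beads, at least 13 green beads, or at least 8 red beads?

The worst case stops just short of every target: 11 blue, 20 tan, 12 green, 7 red, 7 silver, 11 cyan, 1 maroon — 11 + 20 + 12 + 7 + 7 + 11 + 1 = 69 beads.
One more bead must push some color to its target, so 69 + 1 = 70.

70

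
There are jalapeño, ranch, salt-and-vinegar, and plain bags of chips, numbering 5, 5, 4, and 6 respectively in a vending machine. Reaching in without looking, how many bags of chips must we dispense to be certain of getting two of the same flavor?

5

Treat the 4 flavors as pigeonholes.
The worst case takes 1 bag of chips of each flavor without reaching 2 of any: 4 × 1 = 4.
The next bag of chips must bring some flavor to 2, so 4 + 1 = 5.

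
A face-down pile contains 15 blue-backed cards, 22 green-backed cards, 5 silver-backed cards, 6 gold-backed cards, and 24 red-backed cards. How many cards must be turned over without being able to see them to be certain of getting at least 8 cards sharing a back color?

33

Treat the 5 back colors as pigeonholes.
In the worst case we take at most 7 of each back color, but all 5 silver-backed and all 6 gold-backed (fewer than 7), giving 7 + 7 + 5 + 6 + 7 = 32.
One more card then forces some back color to 8, so 32 + 1 = 33.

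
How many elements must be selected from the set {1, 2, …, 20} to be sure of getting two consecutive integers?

Partition {1, …, 20} into 10 pairs: {1,2}, {3,4}, …, {19,20}.
Choosing 10 integers — say the 10 even numbers 2, 4, …, 20 — takes one from each pair and avoids the property.
Choosing 11 forces two into the same pair by pigeonhole, and those are consecutive. So 11.

11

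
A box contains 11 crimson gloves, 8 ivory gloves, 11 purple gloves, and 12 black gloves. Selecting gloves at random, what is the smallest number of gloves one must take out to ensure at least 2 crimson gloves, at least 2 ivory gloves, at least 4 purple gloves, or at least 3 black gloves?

Each of the 4 colors has its own threshold; avoid all of them simultaneously.
The worst case stops just short of every target: 1 crimson, 1 ivory, 3 purple, 2 black — 1 + 1 + 3 + 2 = 7 gloves.
One more glove must push some color to its target, so 7 + 1 = 8.

8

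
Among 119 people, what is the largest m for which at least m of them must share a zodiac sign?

10

If each of the 12 zodiac signs held at most 9, the total would be at most 12 × 9 = 108 < 119, a contradiction.
So at least one holds ⌈119/12⌉ = 10.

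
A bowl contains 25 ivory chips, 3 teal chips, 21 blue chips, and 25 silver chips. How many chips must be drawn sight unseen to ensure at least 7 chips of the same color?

22

Treat the 4 colors as pigeonholes.
In the worst case we take at most 6 of each color, but all 3 teal (fewer than 6), giving 6 + 3 + 6 + 6 = 21.
One more chip then forces some color to 7, so 21 + 1 = 22.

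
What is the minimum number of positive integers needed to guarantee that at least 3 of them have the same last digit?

There are 10 possible last digits acting as pigeonholes.
With 10 × 2 = 20 positive integers we could place exactly 2 in each, with no class reaching 3.
One more forces some class to hold 3, so 20 + 1 = 21.

21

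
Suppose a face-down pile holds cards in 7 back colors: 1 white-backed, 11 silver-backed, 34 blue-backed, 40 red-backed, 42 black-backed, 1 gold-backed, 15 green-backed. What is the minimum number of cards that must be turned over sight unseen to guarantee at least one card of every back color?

144

The hardest back color to obtain is white-backed: we could draw every other card first — 144 − 1 = 143 cards — without a single white-backed one.
The next draw must be white-backed, so 143 + 1 = 144.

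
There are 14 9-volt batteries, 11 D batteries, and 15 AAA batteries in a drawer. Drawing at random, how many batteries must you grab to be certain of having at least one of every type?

The hardest type to obtain is D: we could draw every other battery first — 40 − 11 = 29 batteries — without a single D one.
The next draw must be D, so 29 + 1 = 30.

30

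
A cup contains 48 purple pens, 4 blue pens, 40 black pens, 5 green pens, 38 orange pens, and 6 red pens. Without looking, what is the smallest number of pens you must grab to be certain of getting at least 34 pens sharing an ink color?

115

In the worst case we take at most 33 of each ink color, but all 4 blue, all 5 green, and all 6 red (fewer than 33), giving 33 + 4 + 33 + 5 + 33 + 6 = 114.
One more pen then forces some ink color to 34, so 114 + 1 = 115.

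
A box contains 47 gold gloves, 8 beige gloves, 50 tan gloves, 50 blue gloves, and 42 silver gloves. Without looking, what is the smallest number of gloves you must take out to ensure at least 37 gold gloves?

The worst case draws every non-gold glove first: 8 + 50 + 50 + 42 = 150.
The next 37 draws are then forced to be gold, giving 150 + 37 = 187.

187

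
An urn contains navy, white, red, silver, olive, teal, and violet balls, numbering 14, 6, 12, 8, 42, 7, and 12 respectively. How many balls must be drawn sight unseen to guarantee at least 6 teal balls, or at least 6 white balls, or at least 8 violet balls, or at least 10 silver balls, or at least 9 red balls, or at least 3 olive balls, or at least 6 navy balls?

41

Each of the 7 colors has its own threshold; avoid all of them simultaneously.
The worst case stops just short of every target: 5 navy, 5 white, 8 red, all 8 silver, 2 olive, 5 teal, 7 violet — 5 + 5 + 8 + 8 + 2 + 5 + 7 = 40 balls.
One more ball must push some color to its target, so 40 + 1 = 41.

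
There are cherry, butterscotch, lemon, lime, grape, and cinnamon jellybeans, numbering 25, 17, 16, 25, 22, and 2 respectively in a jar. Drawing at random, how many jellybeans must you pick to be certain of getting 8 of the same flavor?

Treat the 6 flavors as pigeonholes.
In the worst case we take at most 7 of each flavor, but all 2 cinnamon (fewer than 7), giving 7 + 7 + 7 + 7 + 7 + 2 = 37.
One more jellybean then forces some flavor to 8, so 37 + 1 = 38.

38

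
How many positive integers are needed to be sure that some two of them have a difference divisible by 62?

63

Use the pigeonhole principle on residue classes: two integers differ by a multiple of 62 exactly when they share a remainder mod 62.
There are 62 residue classes mod 62, so 62 integers can all lie in distinct classes.
One more integer must repeat a residue, giving a difference divisible by 62. So n = 62 + 1 = 63.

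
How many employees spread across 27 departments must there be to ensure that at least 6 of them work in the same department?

There are 27 departments acting as pigeonholes.
With 27 × 5 = 135 employees we could place exactly 5 in each, with no class reaching 6.
One more forces some class to hold 6, so 135 + 1 = 136.

136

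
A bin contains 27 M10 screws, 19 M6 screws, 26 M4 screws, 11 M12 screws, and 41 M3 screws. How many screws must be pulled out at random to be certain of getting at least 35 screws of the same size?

In the worst case we take at most 34 of each size, but all 27 M10, all 19 M6, all 26 M4, and all 11 M12 (fewer than 34), giving 27 + 19 + 26 + 11 + 34 = 117.
One more screw then forces some size to 35, so 117 + 1 = 118.

118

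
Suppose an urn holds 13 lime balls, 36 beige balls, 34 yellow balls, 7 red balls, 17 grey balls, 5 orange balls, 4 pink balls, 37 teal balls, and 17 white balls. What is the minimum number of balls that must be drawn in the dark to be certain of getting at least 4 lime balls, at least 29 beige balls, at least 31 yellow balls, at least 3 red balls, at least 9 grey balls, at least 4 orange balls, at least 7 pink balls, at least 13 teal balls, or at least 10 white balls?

100

Each of the 9 colors has its own threshold; avoid all of them simultaneously.
The worst case stops just short of every target: 3 lime, 28 beige, 30 yellow, 2 red, 8 grey, 3 orange, all 4 pink, 12 teal, 9 white — 3 + 28 + 30 + 2 + 8 + 3 + 4 + 12 + 9 = 99 balls.
One more ball must push some color to its target, so 99 + 1 = 100.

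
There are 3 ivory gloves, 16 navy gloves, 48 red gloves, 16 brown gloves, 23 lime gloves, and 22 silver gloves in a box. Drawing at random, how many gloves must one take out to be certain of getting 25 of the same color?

In the worst case we take at most 24 of each color, but all 3 ivory, all 16 navy, all 16 brown, all 23 lime, and all 22 silver (fewer than 24), giving 3 + 16 + 24 + 16 + 23 + 22 = 104.
One more glove then forces some color to 25, so 104 + 1 = 105.

105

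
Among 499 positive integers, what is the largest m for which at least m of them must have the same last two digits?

There are 100 possible two-digit endings, which serve as the pigeonholes.
If each of the 100 possible two-digit endings held at most 4, the total would be at most 100 × 4 = 400 < 499, a contradiction.
So at least one holds ⌈499/100⌉ = 5.

5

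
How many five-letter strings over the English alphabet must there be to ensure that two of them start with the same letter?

There are 26 possible first letters acting as pigeonholes.
With 26 five-letter strings over the English alphabet we could place one in each, avoiding any repeat.
One more forces some class to hold 2, so 26 + 1 = 27.

27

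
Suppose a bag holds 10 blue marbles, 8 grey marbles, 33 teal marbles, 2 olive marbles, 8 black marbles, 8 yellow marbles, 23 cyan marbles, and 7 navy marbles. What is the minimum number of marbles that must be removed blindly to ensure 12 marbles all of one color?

In the worst case we take at most 11 of each color, but all 10 blue, all 8 grey, all 2 olive, all 8 black, all 8 yellow, and all 7 navy (fewer than 11), giving 10 + 8 + 11 + 2 + 8 + 8 + 11 + 7 = 65.
One more marble then forces some color to 12, so 65 + 1 = 66.

66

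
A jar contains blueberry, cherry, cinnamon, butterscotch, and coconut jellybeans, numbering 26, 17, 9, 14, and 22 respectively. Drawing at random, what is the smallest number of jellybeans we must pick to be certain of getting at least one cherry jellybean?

The worst case draws every non-cherry jellybean first: 26 + 9 + 14 + 22 = 71.
The next draw is then forced to be cherry, giving 71 + 1 = 72.

72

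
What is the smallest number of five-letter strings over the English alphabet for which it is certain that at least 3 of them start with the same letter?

There are 26 possible first letters acting as pigeonholes.
With 26 × 2 = 52 five-letter strings over the English alphabet we could place exactly 2 in each, with no class reaching 3.
One more forces some class to hold 3, so 52 + 1 = 53.

53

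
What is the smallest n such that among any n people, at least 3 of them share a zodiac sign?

There are 12 zodiac signs acting as pigeonholes.
With 12 × 2 = 24 people we could place exactly 2 in each, with no class reaching 3.
One more forces some class to hold 3, so 24 + 1 = 25.

25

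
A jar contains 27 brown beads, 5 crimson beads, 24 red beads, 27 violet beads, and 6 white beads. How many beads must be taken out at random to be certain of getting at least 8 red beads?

73

To avoid red beads as long as possible, exhaust the other 4 colors first.
The worst case draws every non-red bead first: 27 + 5 + 27 + 6 = 65.
The next 8 draws are then forced to be red, giving 65 + 8 = 73.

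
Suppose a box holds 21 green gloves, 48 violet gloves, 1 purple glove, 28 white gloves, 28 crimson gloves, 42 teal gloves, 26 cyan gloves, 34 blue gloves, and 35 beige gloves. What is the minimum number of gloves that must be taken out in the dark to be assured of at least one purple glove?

The worst case draws every non-purple glove first: 21 + 48 + 28 + 28 + 42 + 26 + 34 + 35 = 262.
The next draw is then forced to be purple, giving 262 + 1 = 263.

263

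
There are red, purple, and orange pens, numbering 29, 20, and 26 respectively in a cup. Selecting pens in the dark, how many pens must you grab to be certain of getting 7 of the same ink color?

The worst case takes 6 pens of each ink color without reaching 7 of any: 3 × 6 = 18.
The next pen must bring some ink color to 7, so 18 + 1 = 19.

19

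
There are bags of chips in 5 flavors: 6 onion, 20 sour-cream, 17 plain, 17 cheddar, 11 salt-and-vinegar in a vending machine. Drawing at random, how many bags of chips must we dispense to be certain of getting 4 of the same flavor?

16

Treat the 5 flavors as pigeonholes.
The worst case takes 3 bags of chips of each flavor without reaching 4 of any: 5 × 3 = 15.
The next bag of chips must bring some flavor to 4, so 15 + 1 = 16.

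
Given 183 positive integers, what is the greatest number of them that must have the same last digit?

If each of the 10 possible last digits held at most 18, the total would be at most 10 × 18 = 180 < 183, a contradiction.
So at least one holds ⌈183/10⌉ = 19.

19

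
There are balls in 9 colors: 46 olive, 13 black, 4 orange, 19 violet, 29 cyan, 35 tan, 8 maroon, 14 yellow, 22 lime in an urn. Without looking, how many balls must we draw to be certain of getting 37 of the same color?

In the worst case we take at most 36 of each color, but all 13 black, all 4 orange, all 19 violet, all 29 cyan, all 35 tan, all 8 maroon, all 14 yellow, and all 22 lime (fewer than 36), giving 36 + 13 + 4 + 19 + 29 + 35 + 8 + 14 + 22 = 180.
One more ball then forces some color to 37, so 180 + 1 = 181.

181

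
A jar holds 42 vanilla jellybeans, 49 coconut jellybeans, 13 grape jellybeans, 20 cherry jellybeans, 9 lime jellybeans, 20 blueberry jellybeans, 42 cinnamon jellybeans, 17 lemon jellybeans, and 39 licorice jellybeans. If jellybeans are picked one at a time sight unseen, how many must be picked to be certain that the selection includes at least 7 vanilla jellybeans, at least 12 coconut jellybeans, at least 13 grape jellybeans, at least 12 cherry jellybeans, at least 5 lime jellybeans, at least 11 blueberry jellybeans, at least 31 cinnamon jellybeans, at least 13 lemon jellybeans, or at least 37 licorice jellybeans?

133

Each of the 9 flavors has its own threshold; avoid all of them simultaneously.
The worst case stops just short of every target: 6 vanilla, 11 coconut, 12 grape, 11 cherry, 4 lime, 10 blueberry, 30 cinnamon, 12 lemon, 36 licorice — 6 + 11 + 12 + 11 + 4 + 10 + 30 + 12 + 36 = 132 jellybeans.
One more jellybean must push some flavor to its target, so 132 + 1 = 133.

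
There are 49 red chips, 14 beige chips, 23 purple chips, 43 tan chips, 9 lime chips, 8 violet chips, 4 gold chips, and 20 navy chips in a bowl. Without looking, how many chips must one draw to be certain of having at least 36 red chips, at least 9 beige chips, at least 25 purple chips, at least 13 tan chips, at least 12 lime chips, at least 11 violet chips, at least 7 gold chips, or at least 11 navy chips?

The worst case stops just short of every target: 35 red, 8 beige, all 23 purple, 12 tan, all 9 lime, all 8 violet, all 4 gold, 10 navy — 35 + 8 + 23 + 12 + 9 + 8 + 4 + 10 = 109 chips.
One more chip must push some color to its target, so 109 + 1 = 110.

110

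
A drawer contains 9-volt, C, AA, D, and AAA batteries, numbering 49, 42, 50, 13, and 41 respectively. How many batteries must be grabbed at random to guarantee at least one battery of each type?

183

The hardest type to obtain is D: we could draw every other battery first — 195 − 13 = 182 batteries — without a single D one.
The next draw must be D, so 182 + 1 = 183.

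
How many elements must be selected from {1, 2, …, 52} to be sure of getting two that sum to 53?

27

Partition {1, …, 52} into 26 pairs: {1,52}, {2,51}, …, {26,27}.
Choosing 26 integers — say the integers 1 through 26 — takes one from each pair and avoids the property.
Choosing 27 forces two into the same pair by pigeonhole, and those sum to 53. So 27.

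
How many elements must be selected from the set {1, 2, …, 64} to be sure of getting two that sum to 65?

33

Partition {1, …, 64} into 32 pairs: {1,64}, {2,63}, …, {32,33}.
Choosing 32 integers — say the integers 1 through 32 — takes one from each pair and avoids the property.
Choosing 33 forces two into the same pair by pigeonhole, and those sum to 65. So 33.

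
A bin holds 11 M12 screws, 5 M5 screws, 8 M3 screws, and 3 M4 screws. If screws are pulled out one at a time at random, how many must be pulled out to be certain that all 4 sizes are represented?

25

The hardest size to obtain is M4: we could draw every other screw first — 27 − 3 = 24 screws — without a single M4 one.
The next draw must be M4, so 24 + 1 = 25.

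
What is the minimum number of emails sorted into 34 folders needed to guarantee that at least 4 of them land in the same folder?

There are 34 folders acting as pigeonholes.
With 34 × 3 = 102 emails we could place exactly 3 in each, with no class reaching 4.
One more forces some class to hold 4, so 102 + 1 = 103.

103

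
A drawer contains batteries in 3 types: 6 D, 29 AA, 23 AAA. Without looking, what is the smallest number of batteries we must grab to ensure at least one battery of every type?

53

The hardest type to obtain is D: we could draw every other battery first — 58 − 6 = 52 batteries — without a single D one.
The next draw must be D, so 52 + 1 = 53.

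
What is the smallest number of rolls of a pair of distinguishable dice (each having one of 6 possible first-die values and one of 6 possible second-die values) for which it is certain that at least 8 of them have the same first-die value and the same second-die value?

There are 6 × 6 = 36 (first-die value, second-die value) combinations acting as pigeonholes.
With 36 × 7 = 252 rolls of a pair of distinguishable dice we could place exactly 7 in each, with no (first-die value, second-die value) pair reaching 8.
One more forces some (first-die value, second-die value) pair to hold 8, so 252 + 1 = 253.

253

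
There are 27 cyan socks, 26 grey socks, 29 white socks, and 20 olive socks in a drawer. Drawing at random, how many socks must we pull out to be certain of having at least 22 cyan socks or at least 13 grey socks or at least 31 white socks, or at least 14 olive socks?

Each of the 4 colors has its own threshold; avoid all of them simultaneously.
The worst case stops just short of every target: 21 cyan, 12 grey, all 29 white, 13 olive — 21 + 12 + 29 + 13 = 75 socks.
One more sock must push some color to its target, so 75 + 1 = 76.

76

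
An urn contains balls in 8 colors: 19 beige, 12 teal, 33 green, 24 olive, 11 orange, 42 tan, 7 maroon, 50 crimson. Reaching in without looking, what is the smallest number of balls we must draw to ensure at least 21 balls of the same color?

In the worst case we take at most 20 of each color, but all 19 beige, all 12 teal, all 11 orange, and all 7 maroon (fewer than 20), giving 19 + 12 + 20 + 20 + 11 + 20 + 7 + 20 = 129.
One more ball then forces some color to 21, so 129 + 1 = 130.

130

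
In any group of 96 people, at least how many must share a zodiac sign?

There are 12 zodiac signs, which serve as the pigeonholes.
If each of the 12 zodiac signs held at most 7, the total would be at most 12 × 7 = 84 < 96, a contradiction.
So at least one holds ⌈96/12⌉ = 8.

8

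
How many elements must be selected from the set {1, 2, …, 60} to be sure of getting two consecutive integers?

31

Partition {1, …, 60} into 30 pairs: {1,2}, {3,4}, …, {59,60}.
Choosing 30 integers — say the 30 even numbers 2, 4, …, 60 — takes one from each pair and avoids the property.
Choosing 31 forces two into the same pair by pigeonhole, and those are consecutive. So 31.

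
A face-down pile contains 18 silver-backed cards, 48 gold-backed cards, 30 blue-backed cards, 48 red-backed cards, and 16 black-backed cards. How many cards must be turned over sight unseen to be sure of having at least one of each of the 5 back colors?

The hardest back color to obtain is black-backed: we could draw every other card first — 160 − 16 = 144 cards — without a single black-backed one.
The next draw must be black-backed, so 144 + 1 = 145.

145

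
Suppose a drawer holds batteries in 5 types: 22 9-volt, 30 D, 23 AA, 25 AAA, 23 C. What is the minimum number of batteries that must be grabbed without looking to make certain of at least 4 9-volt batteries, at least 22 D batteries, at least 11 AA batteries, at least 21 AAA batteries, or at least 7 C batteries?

The worst case stops just short of every target: 3 9-volt, 21 D, 10 AA, 20 AAA, 6 C — 3 + 21 + 10 + 20 + 6 = 60 batteries.
One more battery must push some type to its target, so 60 + 1 = 61.

61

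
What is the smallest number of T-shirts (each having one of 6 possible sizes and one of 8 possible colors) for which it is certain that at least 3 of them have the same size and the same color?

There are 6 × 8 = 48 (size, color) combinations acting as pigeonholes.
With 48 × 2 = 96 T-shirts we could place exactly 2 in each, with no (size, color) pair reaching 3.
One more forces some (size, color) pair to hold 3, so 96 + 1 = 97.

97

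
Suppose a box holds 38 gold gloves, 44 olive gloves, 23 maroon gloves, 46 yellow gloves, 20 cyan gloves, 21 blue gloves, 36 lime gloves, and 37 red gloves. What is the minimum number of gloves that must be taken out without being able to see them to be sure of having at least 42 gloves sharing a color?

258

In the worst case we take at most 41 of each color, but all 38 gold, all 23 maroon, all 20 cyan, all 21 blue, all 36 lime, and all 37 red (fewer than 41), giving 38 + 41 + 23 + 41 + 20 + 21 + 36 + 37 = 257.
One more glove then forces some color to 42, so 257 + 1 = 258.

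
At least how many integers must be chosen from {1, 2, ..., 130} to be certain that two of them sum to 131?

Partition {1, …, 130} into 65 pairs: {1,130}, {2,129}, …, {65,66}.
Choosing 65 integers — say the integers 1 through 65 — takes one from each pair and avoids the property.
Choosing 66 forces two into the same pair by pigeonhole, and those sum to 131. So 66.

66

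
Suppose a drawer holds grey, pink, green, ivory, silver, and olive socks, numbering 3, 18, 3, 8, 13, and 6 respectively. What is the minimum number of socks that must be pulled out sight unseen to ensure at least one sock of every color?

The hardest color to obtain is grey: we could draw every other sock first — 51 − 3 = 48 socks — without a single grey one.
The next draw must be grey, so 48 + 1 = 49.

49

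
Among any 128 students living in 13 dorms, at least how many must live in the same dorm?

The 128 students fall into 13 dorms.
If each of the 13 dorms held at most 9, the total would be at most 13 × 9 = 117 < 128, a contradiction.
So at least one holds ⌈128/13⌉ = 10.

10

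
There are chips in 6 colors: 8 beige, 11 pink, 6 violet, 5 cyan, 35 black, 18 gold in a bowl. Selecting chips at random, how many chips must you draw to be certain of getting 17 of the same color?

63

In the worst case we take at most 16 of each color, but all 8 beige, all 11 pink, all 6 violet, and all 5 cyan (fewer than 16), giving 8 + 11 + 6 + 5 + 16 + 16 = 62.
One more chip then forces some color to 17, so 62 + 1 = 63.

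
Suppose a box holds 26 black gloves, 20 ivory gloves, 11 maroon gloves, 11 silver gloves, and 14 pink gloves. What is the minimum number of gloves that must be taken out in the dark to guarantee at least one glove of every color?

The hardest color to obtain is maroon: we could draw every other glove first — 82 − 11 = 71 gloves — without a single maroon one.
The next draw must be maroon, so 71 + 1 = 72.

72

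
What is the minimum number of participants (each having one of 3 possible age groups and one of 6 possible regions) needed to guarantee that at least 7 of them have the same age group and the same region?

109

There are 3 × 6 = 18 (age group, region) combinations acting as pigeonholes.
With 18 × 6 = 108 participants we could place exactly 6 in each, with no (age group, region) pair reaching 7.
One more forces some (age group, region) pair to hold 7, so 108 + 1 = 109.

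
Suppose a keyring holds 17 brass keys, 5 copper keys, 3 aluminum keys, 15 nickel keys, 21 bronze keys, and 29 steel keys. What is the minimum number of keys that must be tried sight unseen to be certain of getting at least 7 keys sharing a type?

In the worst case we take at most 6 of each type, but all 5 copper and all 3 aluminum (fewer than 6), giving 6 + 5 + 3 + 6 + 6 + 6 = 32.
One more key then forces some type to 7, so 32 + 1 = 33.

33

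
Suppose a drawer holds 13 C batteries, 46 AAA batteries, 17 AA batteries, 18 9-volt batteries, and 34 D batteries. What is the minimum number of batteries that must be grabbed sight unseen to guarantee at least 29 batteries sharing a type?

105

In the worst case we take at most 28 of each type, but all 13 C, all 17 AA, and all 18 9-volt (fewer than 28), giving 13 + 28 + 17 + 18 + 28 = 104.
One more battery then forces some type to 29, so 104 + 1 = 105.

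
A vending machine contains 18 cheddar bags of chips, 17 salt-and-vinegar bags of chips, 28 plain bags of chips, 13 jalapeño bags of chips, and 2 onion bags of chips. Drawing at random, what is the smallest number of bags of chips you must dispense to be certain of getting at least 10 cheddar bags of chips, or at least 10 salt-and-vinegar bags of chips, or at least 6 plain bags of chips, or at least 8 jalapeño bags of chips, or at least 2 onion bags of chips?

Each of the 5 flavors has its own threshold; avoid all of them simultaneously.
The worst case stops just short of every target: 9 cheddar, 9 salt-and-vinegar, 5 plain, 7 jalapeño, 1 onion — 9 + 9 + 5 + 7 + 1 = 31 bags of chips.
One more bag of chips must push some flavor to its target, so 31 + 1 = 32.

32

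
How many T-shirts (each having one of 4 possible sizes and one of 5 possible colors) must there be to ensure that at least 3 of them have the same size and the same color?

41

There are 4 × 5 = 20 (size, color) combinations acting as pigeonholes.
With 20 × 2 = 40 T-shirts we could place exactly 2 in each, with no (size, color) pair reaching 3.
One more forces some (size, color) pair to hold 3, so 40 + 1 = 41.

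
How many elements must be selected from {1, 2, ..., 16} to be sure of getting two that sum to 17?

9

Partition {1, …, 16} into 8 pairs: {1,16}, {2,15}, …, {8,9}.
Choosing 8 integers — say the integers 1 through 8 — takes one from each pair and avoids the property.
Choosing 9 forces two into the same pair by pigeonhole, and those sum to 17. So 9.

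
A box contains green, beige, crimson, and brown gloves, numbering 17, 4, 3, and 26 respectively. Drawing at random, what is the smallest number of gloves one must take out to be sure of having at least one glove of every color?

48

The hardest color to obtain is crimson: we could draw every other glove first — 50 − 3 = 47 gloves — without a single crimson one.
The next draw must be crimson, so 47 + 1 = 48.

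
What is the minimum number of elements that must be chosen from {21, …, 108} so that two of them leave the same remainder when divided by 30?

31

Group the integers by remainder mod 30; there are 30 residue classes, each nonempty in this range.
Choosing one from each class (30 integers) avoids any shared remainder.
One more choice must repeat a class, so two differ by a multiple of 30. Hence 30 + 1 = 31.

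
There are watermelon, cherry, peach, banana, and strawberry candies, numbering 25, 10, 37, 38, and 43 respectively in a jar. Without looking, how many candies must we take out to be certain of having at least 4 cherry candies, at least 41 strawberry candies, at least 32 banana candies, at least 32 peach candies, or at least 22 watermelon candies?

The worst case stops just short of every target: 21 watermelon, 3 cherry, 31 peach, 31 banana, 40 strawberry — 21 + 3 + 31 + 31 + 40 = 126 candies.
One more candy must push some flavor to its target, so 126 + 1 = 127.

127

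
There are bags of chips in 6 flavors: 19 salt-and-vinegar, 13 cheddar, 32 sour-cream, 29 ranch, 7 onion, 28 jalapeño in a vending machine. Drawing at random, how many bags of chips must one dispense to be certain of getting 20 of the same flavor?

Treat the 6 flavors as pigeonholes.
In the worst case we take at most 19 of each flavor, but all 13 cheddar and all 7 onion (fewer than 19), giving 19 + 13 + 19 + 19 + 7 + 19 = 96.
One more bag of chips then forces some flavor to 20, so 96 + 1 = 97.

97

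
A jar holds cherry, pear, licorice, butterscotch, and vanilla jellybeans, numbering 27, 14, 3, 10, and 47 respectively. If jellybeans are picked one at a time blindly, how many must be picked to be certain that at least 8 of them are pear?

The worst case draws every non-pear jellybean first: 27 + 3 + 10 + 47 = 87.
The next 8 draws are then forced to be pear, giving 87 + 8 = 95.

95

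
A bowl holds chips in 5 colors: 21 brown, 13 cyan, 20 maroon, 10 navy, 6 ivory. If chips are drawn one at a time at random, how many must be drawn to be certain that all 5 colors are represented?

The hardest color to obtain is ivory: we could draw every other chip first — 70 − 6 = 64 chips — without a single ivory one.
The next draw must be ivory, so 64 + 1 = 65.

65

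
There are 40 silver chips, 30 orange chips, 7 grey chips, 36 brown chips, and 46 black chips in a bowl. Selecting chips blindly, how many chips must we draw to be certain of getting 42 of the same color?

155

In the worst case we take at most 41 of each color, but all 40 silver, all 30 orange, all 7 grey, and all 36 brown (fewer than 41), giving 40 + 30 + 7 + 36 + 41 = 154.
One more chip then forces some color to 42, so 154 + 1 = 155.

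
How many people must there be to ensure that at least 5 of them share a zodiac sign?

There are 12 zodiac signs acting as pigeonholes.
With 12 × 4 = 48 people we could place exactly 4 in each, with no class reaching 5.
One more forces some class to hold 5, so 48 + 1 = 49.

49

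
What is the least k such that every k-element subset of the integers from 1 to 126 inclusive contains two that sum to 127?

64

Partition {1, …, 126} into 63 pairs: {1,126}, {2,125}, …, {63,64}.
Choosing 63 integers — say the integers 1 through 63 — takes one from each pair and avoids the property.
Choosing 64 forces two into the same pair by pigeonhole, and those sum to 127. So 64.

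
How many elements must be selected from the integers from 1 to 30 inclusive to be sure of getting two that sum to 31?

16

Partition {1, …, 30} into 15 pairs: {1,30}, {2,29}, …, {15,16}.
Choosing 15 integers — say the integers 1 through 15 — takes one from each pair and avoids the property.
Choosing 16 forces two into the same pair by pigeonhole, and those sum to 31. So 16.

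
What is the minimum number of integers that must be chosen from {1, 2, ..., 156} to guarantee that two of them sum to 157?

Partition {1, …, 156} into 78 pairs: {1,156}, {2,155}, …, {78,79}.
Choosing 78 integers — say the integers 1 through 78 — takes one from each pair and avoids the property.
Choosing 79 forces two into the same pair by pigeonhole, and those sum to 157. So 79.

79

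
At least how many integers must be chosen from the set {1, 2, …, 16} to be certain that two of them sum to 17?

9

Partition {1, …, 16} into 8 pairs: {1,16}, {2,15}, …, {8,9}.
Choosing 8 integers — say the integers 1 through 8 — takes one from each pair and avoids the property.
Choosing 9 forces two into the same pair by pigeonhole, and those sum to 17. So 9.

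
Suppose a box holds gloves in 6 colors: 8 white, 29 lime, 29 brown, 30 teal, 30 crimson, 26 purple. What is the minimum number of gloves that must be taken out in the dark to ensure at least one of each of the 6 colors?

145

The hardest color to obtain is white: we could draw every other glove first — 152 − 8 = 144 gloves — without a single white one.
The next draw must be white, so 144 + 1 = 145.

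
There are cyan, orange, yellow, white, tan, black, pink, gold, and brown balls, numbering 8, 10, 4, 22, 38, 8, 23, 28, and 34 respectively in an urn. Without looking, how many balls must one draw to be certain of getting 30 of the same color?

Treat the 9 colors as pigeonholes.
In the worst case we take at most 29 of each color, but all 8 cyan, all 10 orange, all 4 yellow, all 22 white, all 8 black, all 23 pink, and all 28 gold (fewer than 29), giving 8 + 10 + 4 + 22 + 29 + 8 + 23 + 28 + 29 = 161.
One more ball then forces some color to 30, so 161 + 1 = 162.

162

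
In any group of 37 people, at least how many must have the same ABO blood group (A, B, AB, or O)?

If each of the 4 ABO blood groups held at most 9, the total would be at most 4 × 9 = 36 < 37, a contradiction.
So at least one holds ⌈37/4⌉ = 10.

10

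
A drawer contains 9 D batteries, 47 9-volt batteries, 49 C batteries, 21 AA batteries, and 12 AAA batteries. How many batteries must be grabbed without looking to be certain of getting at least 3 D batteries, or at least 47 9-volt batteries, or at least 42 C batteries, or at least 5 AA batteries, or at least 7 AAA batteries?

The worst case stops just short of every target: 2 D, 46 9-volt, 41 C, 4 AA, 6 AAA — 2 + 46 + 41 + 4 + 6 = 99 batteries.
One more battery must push some type to its target, so 99 + 1 = 100.

100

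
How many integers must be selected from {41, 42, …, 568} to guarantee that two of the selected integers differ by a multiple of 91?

Use the pigeonhole principle on residue classes: group the integers by remainder mod 91; there are 91 residue classes, each nonempty in this range.
Choosing one from each class (91 integers) avoids any shared remainder.
One more choice must repeat a class, so two differ by a multiple of 91. Hence 91 + 1 = 92.

92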